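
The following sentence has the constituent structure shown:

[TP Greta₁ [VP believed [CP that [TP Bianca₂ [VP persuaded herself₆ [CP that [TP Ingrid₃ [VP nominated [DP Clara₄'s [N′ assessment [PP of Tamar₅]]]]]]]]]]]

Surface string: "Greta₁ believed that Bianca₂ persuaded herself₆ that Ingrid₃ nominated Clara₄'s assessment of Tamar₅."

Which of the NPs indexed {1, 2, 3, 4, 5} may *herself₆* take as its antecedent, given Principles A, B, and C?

*herself* is an anaphor, so Principle A applies: it must be bound in its binding domain.
Binding domain of *herself₆*: the embedded TP, whose subject is Bianca₂.
*Greta₁* c-commands the anaphor but is outside its binding domain → cannot satisfy Principle A.
*Bianca₂* c-commands the anaphor within its binding domain → licit binder.
*Ingrid₃* does not c-command the anaphor → cannot bind it.
*Clara₄* does not c-command the anaphor → cannot bind it.
*Tamar₅* does not c-command the anaphor → cannot bind it.

{2}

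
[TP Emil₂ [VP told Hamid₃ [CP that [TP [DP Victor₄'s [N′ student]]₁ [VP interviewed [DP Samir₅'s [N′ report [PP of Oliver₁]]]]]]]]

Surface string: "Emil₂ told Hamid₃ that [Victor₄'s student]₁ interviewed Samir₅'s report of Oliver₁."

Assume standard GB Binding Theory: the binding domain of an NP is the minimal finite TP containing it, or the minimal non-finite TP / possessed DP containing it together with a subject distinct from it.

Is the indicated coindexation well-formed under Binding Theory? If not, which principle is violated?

Principle C

The two coindexed NPs are *[Victor₄'s student]₁* and *Oliver₁*.
*Oliver₁* is an R-expression. Principle C requires it to be free everywhere.
*[Victor₄'s student]₁* c-commands it and carries the same index.
The R-expression is bound → Principle C violation.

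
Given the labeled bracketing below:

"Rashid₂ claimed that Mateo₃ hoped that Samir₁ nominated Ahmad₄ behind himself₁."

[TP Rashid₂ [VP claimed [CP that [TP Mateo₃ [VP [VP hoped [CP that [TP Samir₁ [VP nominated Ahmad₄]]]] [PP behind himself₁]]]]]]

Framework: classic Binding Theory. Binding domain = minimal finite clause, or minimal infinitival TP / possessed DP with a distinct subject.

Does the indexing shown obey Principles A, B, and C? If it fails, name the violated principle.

Principle A

The two coindexed NPs are *Samir₁* and *himself₁*.
*himself₁* is an anaphor. Principle A requires it to be bound within its binding domain — the embedded TP, whose subject is Mateo₃.
Within that domain it is c-commanded by *Mateo₃*, which does not share its index.
*Samir₁* does not c-command the anaphor at all.
The anaphor is unbound in its domain → Principle A violation.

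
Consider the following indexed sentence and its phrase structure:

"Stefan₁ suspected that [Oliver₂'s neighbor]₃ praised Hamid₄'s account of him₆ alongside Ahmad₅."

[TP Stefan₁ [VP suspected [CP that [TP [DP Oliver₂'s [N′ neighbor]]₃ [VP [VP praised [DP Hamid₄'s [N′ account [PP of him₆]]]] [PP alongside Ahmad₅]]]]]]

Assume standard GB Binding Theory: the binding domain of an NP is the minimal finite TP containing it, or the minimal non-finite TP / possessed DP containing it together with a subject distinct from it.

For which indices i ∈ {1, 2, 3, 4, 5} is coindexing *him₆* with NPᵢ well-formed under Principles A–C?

*him* is a pronoun, so Principle B applies: it must be free in its binding domain.
Binding domain of *him₆*: the possessed DP, whose subject is Hamid₄.
*Stefan₁* c-commands the pronoun but from outside its binding domain, and is not c-commanded by it → coindexation permitted.
*Oliver₂* and the pronoun do not c-command one another → neither Principle B nor Principle C is at stake; coindexation permitted.
*[Oliver₂'s neighbor]₃* c-commands the pronoun but from outside its binding domain, and is not c-commanded by it → coindexation permitted.
*Hamid₄* c-commands the pronoun within its binding domain → coindexation would violate Principle B.
*Ahmad₅* and the pronoun do not c-command one another → neither Principle B nor Principle C is at stake; coindexation permitted.

{1, 2, 3, 5}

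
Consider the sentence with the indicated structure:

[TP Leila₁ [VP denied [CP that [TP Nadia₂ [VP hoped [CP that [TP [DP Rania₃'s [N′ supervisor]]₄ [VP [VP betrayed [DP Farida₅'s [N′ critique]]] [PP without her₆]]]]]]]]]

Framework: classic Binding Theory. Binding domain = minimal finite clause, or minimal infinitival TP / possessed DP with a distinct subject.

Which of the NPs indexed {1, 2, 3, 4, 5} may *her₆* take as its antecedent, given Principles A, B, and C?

*her* is a pronoun, so Principle B applies: it must be free in its binding domain.
Binding domain of *her₆*: the embedded TP, whose subject is [Rania₃'s supervisor]₄.
*Leila₁* c-commands the pronoun but from outside its binding domain, and is not c-commanded by it → coindexation permitted.
*Nadia₂* c-commands the pronoun but from outside its binding domain, and is not c-commanded by it → coindexation permitted.
*Rania₃* and the pronoun do not c-command one another → neither Principle B nor Principle C is at stake; coindexation permitted.
*[Rania₃'s supervisor]₄* c-commands the pronoun within its binding domain → coindexation would violate Principle B.
*Farida₅* and the pronoun do not c-command one another → neither Principle B nor Principle C is at stake; coindexation permitted.

{1, 2, 3, 5}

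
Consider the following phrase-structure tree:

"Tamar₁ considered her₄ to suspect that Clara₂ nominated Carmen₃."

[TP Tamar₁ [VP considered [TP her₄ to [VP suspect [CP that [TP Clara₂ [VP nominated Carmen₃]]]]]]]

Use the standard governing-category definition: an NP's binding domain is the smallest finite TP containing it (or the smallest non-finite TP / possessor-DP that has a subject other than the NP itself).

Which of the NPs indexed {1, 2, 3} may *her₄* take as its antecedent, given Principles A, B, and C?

none

*her* is a pronoun, so Principle B applies: it must be free in its binding domain.
Binding domain of *her₄*: the matrix TP, whose subject is Tamar₁.
*Tamar₁* c-commands the pronoun within its binding domain → coindexation would violate Principle B.
*Clara₂*: the pronoun c-commands this R-expression → coindexation would violate Principle C on *Clara₂*.
*Carmen₃*: the pronoun c-commands this R-expression → coindexation would violate Principle C on *Carmen₃*.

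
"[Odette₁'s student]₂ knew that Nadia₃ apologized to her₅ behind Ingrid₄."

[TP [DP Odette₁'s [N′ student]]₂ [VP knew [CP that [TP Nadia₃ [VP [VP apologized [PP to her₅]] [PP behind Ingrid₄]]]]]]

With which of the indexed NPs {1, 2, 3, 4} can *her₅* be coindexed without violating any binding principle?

{1, 2, 4}

*her* is a pronoun, so Principle B applies: it must be free in its binding domain.
Binding domain of *her₅*: the embedded TP, whose subject is Nadia₃.
*Odette₁* and the pronoun do not c-command one another → neither Principle B nor Principle C is at stake; coindexation permitted.
*[Odette₁'s student]₂* c-commands the pronoun but from outside its binding domain, and is not c-commanded by it → coindexation permitted.
*Nadia₃* c-commands the pronoun within its binding domain → coindexation would violate Principle B.
*Ingrid₄* and the pronoun do not c-command one another → neither Principle B nor Principle C is at stake; coindexation permitted.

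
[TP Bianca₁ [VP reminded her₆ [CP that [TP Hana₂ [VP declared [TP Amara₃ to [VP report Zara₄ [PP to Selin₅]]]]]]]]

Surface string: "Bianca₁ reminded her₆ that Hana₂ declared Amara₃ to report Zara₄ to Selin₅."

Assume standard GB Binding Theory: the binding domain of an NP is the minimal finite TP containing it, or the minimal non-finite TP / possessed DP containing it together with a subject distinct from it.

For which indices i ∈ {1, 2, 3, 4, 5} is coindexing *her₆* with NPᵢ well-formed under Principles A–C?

none

*her* is a pronoun, so Principle B applies: it must be free in its binding domain.
Binding domain of *her₆*: the matrix TP, whose subject is Bianca₁.
*Bianca₁* c-commands the pronoun within its binding domain → coindexation would violate Principle B.
*Hana₂*: the pronoun c-commands this R-expression → coindexation would violate Principle C on *Hana₂*.
*Amara₃*: the pronoun c-commands this R-expression → coindexation would violate Principle C on *Amara₃*.
*Zara₄*: the pronoun c-commands this R-expression → coindexation would violate Principle C on *Zara₄*.
*Selin₅*: the pronoun c-commands this R-expression → coindexation would violate Principle C on *Selin₅*.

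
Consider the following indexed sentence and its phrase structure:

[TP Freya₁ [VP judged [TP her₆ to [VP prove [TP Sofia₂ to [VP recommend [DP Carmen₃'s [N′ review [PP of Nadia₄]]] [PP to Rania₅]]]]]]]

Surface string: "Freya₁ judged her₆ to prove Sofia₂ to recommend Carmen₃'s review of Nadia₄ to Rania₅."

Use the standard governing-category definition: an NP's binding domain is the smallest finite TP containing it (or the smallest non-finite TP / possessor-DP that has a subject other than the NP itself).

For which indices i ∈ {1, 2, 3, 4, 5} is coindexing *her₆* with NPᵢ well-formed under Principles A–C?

*her* is a pronoun, so Principle B applies: it must be free in its binding domain.
Binding domain of *her₆*: the matrix TP, whose subject is Freya₁.
*Freya₁* c-commands the pronoun within its binding domain → coindexation would violate Principle B.
*Sofia₂*: the pronoun c-commands this R-expression → coindexation would violate Principle C on *Sofia₂*.
*Carmen₃*: the pronoun c-commands this R-expression → coindexation would violate Principle C on *Carmen₃*.
*Nadia₄*: the pronoun c-commands this R-expression → coindexation would violate Principle C on *Nadia₄*.
*Rania₅*: the pronoun c-commands this R-expression → coindexation would violate Principle C on *Rania₅*.

none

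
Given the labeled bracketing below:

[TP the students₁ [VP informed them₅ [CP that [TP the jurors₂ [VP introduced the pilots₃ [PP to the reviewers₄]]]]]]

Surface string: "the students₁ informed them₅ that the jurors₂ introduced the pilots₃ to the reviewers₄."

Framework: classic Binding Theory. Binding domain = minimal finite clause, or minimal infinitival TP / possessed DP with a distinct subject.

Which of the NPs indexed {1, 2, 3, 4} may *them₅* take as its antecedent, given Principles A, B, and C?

none

*them* is a pronoun, so Principle B applies: it must be free in its binding domain.
Binding domain of *them₅*: the matrix TP, whose subject is the students₁.
*the students₁* c-commands the pronoun within its binding domain → coindexation would violate Principle B.
*the jurors₂*: the pronoun c-commands this R-expression → coindexation would violate Principle C on *the jurors₂*.
*the pilots₃*: the pronoun c-commands this R-expression → coindexation would violate Principle C on *the pilots₃*.
*the reviewers₄*: the pronoun c-commands this R-expression → coindexation would violate Principle C on *the reviewers₄*.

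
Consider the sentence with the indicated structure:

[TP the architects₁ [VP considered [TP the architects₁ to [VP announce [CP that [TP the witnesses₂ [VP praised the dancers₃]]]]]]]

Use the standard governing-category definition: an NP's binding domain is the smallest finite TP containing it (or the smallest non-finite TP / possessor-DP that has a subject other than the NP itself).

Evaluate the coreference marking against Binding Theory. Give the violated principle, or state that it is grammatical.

The two coindexed NPs are *the architects₁* (the higher occurrence) and *the architects₁* (the lower occurrence).
*the architects₁* (the lower occurrence) is an R-expression. Principle C requires it to be free everywhere.
*the architects₁* (the higher occurrence) c-commands it and carries the same index.
The R-expression is bound → Principle C violation.

Principle C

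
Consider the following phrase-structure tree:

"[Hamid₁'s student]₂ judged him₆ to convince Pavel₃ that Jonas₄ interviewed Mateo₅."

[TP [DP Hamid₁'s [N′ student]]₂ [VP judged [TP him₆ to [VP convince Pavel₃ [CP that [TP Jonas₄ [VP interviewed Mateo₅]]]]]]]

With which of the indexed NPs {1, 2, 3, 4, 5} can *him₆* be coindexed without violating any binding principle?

*him* is a pronoun, so Principle B applies: it must be free in its binding domain.
Binding domain of *him₆*: the matrix TP, whose subject is [Hamid₁'s student]₂.
*Hamid₁* and the pronoun do not c-command one another → neither Principle B nor Principle C is at stake; coindexation permitted.
*[Hamid₁'s student]₂* c-commands the pronoun within its binding domain → coindexation would violate Principle B.
*Pavel₃*: the pronoun c-commands this R-expression → coindexation would violate Principle C on *Pavel₃*.
*Jonas₄*: the pronoun c-commands this R-expression → coindexation would violate Principle C on *Jonas₄*.
*Mateo₅*: the pronoun c-commands this R-expression → coindexation would violate Principle C on *Mateo₅*.

{1}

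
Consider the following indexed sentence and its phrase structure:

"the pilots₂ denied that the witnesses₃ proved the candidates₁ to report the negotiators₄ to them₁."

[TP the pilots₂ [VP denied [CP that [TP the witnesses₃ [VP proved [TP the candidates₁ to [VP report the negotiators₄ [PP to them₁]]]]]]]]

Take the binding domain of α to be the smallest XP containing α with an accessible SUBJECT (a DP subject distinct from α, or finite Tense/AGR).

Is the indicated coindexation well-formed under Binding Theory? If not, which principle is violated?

The two coindexed NPs are *the candidates₁* and *them₁*.
*them₁* is a pronoun. Its binding domain is the embedded TP, whose subject is the candidates₁.
*the candidates₁* c-commands it within that domain and carries the same index.
The pronoun is locally bound → Principle B violation.

Principle B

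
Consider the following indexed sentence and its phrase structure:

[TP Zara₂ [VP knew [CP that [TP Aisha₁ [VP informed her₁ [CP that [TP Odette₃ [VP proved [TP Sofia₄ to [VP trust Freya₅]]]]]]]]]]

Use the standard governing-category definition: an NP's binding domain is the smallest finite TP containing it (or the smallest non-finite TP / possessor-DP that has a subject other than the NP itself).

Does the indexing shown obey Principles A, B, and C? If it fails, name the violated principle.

Principle B

The two coindexed NPs are *Aisha₁* and *her₁*.
*her₁* is a pronoun. Its binding domain is the embedded TP, whose subject is Aisha₁.
*Aisha₁* c-commands it within that domain and carries the same index.
The pronoun is locally bound → Principle B violation.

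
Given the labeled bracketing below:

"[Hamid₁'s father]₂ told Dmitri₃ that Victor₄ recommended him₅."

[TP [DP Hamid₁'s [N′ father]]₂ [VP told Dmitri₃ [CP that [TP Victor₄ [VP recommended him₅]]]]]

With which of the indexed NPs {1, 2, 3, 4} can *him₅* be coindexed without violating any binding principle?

*him* is a pronoun, so Principle B applies: it must be free in its binding domain.
Binding domain of *him₅*: the embedded TP, whose subject is Victor₄.
*Hamid₁* and the pronoun do not c-command one another → neither Principle B nor Principle C is at stake; coindexation permitted.
*[Hamid₁'s father]₂* c-commands the pronoun but from outside its binding domain, and is not c-commanded by it → coindexation permitted.
*Dmitri₃* c-commands the pronoun but from outside its binding domain, and is not c-commanded by it → coindexation permitted.
*Victor₄* c-commands the pronoun within its binding domain → coindexation would violate Principle B.

{1, 2, 3}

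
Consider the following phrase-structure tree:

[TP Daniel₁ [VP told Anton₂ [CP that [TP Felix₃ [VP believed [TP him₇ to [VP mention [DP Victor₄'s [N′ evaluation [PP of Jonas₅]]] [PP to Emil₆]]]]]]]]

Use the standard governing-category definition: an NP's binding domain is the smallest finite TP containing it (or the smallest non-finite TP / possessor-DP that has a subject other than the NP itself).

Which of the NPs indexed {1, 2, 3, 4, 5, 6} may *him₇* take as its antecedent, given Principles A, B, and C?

*him* is a pronoun, so Principle B applies: it must be free in its binding domain.
Binding domain of *him₇*: the embedded TP, whose subject is Felix₃.
*Daniel₁* c-commands the pronoun but from outside its binding domain, and is not c-commanded by it → coindexation permitted.
*Anton₂* c-commands the pronoun but from outside its binding domain, and is not c-commanded by it → coindexation permitted.
*Felix₃* c-commands the pronoun within its binding domain → coindexation would violate Principle B.
*Victor₄*: the pronoun c-commands this R-expression → coindexation would violate Principle C on *Victor₄*.
*Jonas₅*: the pronoun c-commands this R-expression → coindexation would violate Principle C on *Jonas₅*.
*Emil₆*: the pronoun c-commands this R-expression → coindexation would violate Principle C on *Emil₆*.

{1, 2}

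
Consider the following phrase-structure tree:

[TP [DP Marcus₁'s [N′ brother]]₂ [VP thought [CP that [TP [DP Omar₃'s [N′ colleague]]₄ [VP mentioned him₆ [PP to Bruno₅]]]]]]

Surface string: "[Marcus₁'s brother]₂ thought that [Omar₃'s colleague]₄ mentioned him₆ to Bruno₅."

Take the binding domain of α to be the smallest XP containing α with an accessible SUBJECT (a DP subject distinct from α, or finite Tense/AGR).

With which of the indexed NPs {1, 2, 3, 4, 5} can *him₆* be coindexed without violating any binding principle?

{1, 2, 3}

*him* is a pronoun, so Principle B applies: it must be free in its binding domain.
Binding domain of *him₆*: the embedded TP, whose subject is [Omar₃'s colleague]₄.
*Marcus₁* and the pronoun do not c-command one another → neither Principle B nor Principle C is at stake; coindexation permitted.
*[Marcus₁'s brother]₂* c-commands the pronoun but from outside its binding domain, and is not c-commanded by it → coindexation permitted.
*Omar₃* and the pronoun do not c-command one another → neither Principle B nor Principle C is at stake; coindexation permitted.
*[Omar₃'s colleague]₄* c-commands the pronoun within its binding domain → coindexation would violate Principle B.
*Bruno₅*: the pronoun c-commands this R-expression → coindexation would violate Principle C on *Bruno₅*.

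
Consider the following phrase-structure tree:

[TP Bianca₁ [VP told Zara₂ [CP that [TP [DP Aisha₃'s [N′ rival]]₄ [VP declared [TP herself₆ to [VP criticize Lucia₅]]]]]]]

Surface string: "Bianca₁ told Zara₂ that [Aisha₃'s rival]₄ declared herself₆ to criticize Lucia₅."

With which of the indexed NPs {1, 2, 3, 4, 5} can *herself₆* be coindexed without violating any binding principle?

{4}

*herself* is an anaphor, so Principle A applies: it must be bound in its binding domain.
Binding domain of *herself₆*: the embedded TP, whose subject is [Aisha₃'s rival]₄.
*Bianca₁* c-commands the anaphor but is outside its binding domain → cannot satisfy Principle A.
*Zara₂* c-commands the anaphor but is outside its binding domain → cannot satisfy Principle A.
*Aisha₃* does not c-command the anaphor → cannot bind it.
*[Aisha₃'s rival]₄* c-commands the anaphor within its binding domain → licit binder.
*Lucia₅* does not c-command the anaphor → cannot bind it.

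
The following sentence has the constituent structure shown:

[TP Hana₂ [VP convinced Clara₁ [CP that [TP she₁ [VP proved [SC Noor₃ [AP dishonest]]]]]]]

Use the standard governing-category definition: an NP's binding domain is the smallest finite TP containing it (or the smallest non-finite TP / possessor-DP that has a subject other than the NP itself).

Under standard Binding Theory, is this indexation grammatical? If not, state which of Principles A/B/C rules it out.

grammatical

The two coindexed NPs are *Clara₁* and *she₁*.
*she₁* is a pronoun; nothing c-commands it within its binding domain (the embedded TP.), so Principle B holds trivially.
*Clara₁* is an R-expression; *she₁* does not c-command it, and no other NP shares its index, so Principle C is satisfied.
All principles are respected.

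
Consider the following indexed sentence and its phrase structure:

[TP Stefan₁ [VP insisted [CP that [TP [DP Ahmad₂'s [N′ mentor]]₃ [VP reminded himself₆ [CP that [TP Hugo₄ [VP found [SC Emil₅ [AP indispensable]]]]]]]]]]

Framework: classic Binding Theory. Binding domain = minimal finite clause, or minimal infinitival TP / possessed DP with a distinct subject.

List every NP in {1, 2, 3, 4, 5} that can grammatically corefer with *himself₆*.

{3}

*himself* is an anaphor, so Principle A applies: it must be bound in its binding domain.
Binding domain of *himself₆*: the embedded TP, whose subject is [Ahmad₂'s mentor]₃.
*Stefan₁* c-commands the anaphor but is outside its binding domain → cannot satisfy Principle A.
*Ahmad₂* does not c-command the anaphor → cannot bind it.
*[Ahmad₂'s mentor]₃* c-commands the anaphor within its binding domain → licit binder.
*Hugo₄* does not c-command the anaphor → cannot bind it.
*Emil₅* does not c-command the anaphor → cannot bind it.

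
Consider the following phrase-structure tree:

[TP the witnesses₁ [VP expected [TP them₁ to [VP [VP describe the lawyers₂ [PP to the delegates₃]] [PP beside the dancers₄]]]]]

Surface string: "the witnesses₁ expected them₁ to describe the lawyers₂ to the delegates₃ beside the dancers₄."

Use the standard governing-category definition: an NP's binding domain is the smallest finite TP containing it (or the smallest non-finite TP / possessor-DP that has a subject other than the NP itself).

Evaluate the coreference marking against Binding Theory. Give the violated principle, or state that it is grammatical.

Principle B

The two coindexed NPs are *the witnesses₁* and *them₁*.
*them₁* is a pronoun. Its binding domain is the matrix TP, whose subject is the witnesses₁.
*the witnesses₁* c-commands it within that domain and carries the same index.
The pronoun is locally bound → Principle B violation.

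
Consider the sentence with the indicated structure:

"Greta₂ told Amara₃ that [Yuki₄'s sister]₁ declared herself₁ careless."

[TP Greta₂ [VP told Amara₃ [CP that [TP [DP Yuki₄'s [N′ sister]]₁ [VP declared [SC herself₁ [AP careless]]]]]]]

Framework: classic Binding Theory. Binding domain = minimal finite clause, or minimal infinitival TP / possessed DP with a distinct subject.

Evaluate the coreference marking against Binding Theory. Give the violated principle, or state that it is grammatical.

grammatical

The two coindexed NPs are *[Yuki₄'s sister]₁* and *herself₁*.
*herself₁* is an anaphor; its binding domain is the embedded TP, whose subject is [Yuki₄'s sister]₁. *[Yuki₄'s sister]₁* c-commands it within that domain and shares its index, so Principle A is satisfied.
*[Yuki₄'s sister]₁* is an R-expression; *herself₁* does not c-command it, and no other NP shares its index, so Principle C is satisfied.
All principles are respected.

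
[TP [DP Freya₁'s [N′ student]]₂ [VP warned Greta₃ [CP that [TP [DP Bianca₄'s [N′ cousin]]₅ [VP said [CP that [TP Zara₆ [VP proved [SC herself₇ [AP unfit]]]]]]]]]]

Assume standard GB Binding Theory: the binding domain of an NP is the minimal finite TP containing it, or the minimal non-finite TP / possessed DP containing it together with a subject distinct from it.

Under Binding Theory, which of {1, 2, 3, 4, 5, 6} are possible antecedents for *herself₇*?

{6}

*herself* is an anaphor, so Principle A applies: it must be bound in its binding domain.
Binding domain of *herself₇*: the embedded TP, whose subject is Zara₆.
*Freya₁* does not c-command the anaphor → cannot bind it.
*[Freya₁'s student]₂* c-commands the anaphor but is outside its binding domain → cannot satisfy Principle A.
*Greta₃* c-commands the anaphor but is outside its binding domain → cannot satisfy Principle A.
*Bianca₄* does not c-command the anaphor → cannot bind it.
*[Bianca₄'s cousin]₅* c-commands the anaphor but is outside its binding domain → cannot satisfy Principle A.
*Zara₆* c-commands the anaphor within its binding domain → licit binder.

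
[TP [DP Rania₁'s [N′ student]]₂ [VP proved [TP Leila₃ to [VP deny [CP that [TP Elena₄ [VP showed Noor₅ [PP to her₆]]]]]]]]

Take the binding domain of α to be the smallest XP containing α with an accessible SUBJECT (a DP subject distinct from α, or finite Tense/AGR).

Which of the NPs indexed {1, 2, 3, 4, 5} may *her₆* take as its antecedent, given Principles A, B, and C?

{1, 2, 3}

*her* is a pronoun, so Principle B applies: it must be free in its binding domain.
Binding domain of *her₆*: the embedded TP, whose subject is Elena₄.
*Rania₁* and the pronoun do not c-command one another → neither Principle B nor Principle C is at stake; coindexation permitted.
*[Rania₁'s student]₂* c-commands the pronoun but from outside its binding domain, and is not c-commanded by it → coindexation permitted.
*Leila₃* c-commands the pronoun but from outside its binding domain, and is not c-commanded by it → coindexation permitted.
*Elena₄* c-commands the pronoun within its binding domain → coindexation would violate Principle B.
*Noor₅* c-commands the pronoun within its binding domain → coindexation would violate Principle B.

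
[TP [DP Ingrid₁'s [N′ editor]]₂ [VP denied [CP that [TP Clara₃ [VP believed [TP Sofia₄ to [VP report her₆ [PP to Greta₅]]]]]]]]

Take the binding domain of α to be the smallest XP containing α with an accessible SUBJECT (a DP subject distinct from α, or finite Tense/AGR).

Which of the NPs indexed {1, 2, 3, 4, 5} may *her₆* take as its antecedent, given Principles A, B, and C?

{1, 2, 3}

*her* is a pronoun, so Principle B applies: it must be free in its binding domain.
Binding domain of *her₆*: the embedded TP, whose subject is Sofia₄.
*Ingrid₁* and the pronoun do not c-command one another → neither Principle B nor Principle C is at stake; coindexation permitted.
*[Ingrid₁'s editor]₂* c-commands the pronoun but from outside its binding domain, and is not c-commanded by it → coindexation permitted.
*Clara₃* c-commands the pronoun but from outside its binding domain, and is not c-commanded by it → coindexation permitted.
*Sofia₄* c-commands the pronoun within its binding domain → coindexation would violate Principle B.
*Greta₅*: the pronoun c-commands this R-expression → coindexation would violate Principle C on *Greta₅*.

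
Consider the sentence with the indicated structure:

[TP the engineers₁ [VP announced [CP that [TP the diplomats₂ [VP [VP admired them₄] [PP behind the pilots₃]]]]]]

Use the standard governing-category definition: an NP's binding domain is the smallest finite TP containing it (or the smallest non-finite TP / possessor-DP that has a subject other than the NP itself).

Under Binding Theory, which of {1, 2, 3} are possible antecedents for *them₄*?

*them* is a pronoun, so Principle B applies: it must be free in its binding domain.
Binding domain of *them₄*: the embedded TP, whose subject is the diplomats₂.
*the engineers₁* c-commands the pronoun but from outside its binding domain, and is not c-commanded by it → coindexation permitted.
*the diplomats₂* c-commands the pronoun within its binding domain → coindexation would violate Principle B.
*the pilots₃* and the pronoun do not c-command one another → neither Principle B nor Principle C is at stake; coindexation permitted.

{1, 3}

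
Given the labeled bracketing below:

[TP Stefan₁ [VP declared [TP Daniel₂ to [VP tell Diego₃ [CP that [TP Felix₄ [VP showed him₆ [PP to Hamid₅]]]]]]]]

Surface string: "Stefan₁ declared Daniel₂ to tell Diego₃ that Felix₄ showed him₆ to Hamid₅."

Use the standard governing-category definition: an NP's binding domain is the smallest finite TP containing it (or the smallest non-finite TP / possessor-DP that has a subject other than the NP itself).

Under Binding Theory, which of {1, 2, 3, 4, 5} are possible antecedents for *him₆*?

{1, 2, 3}

*him* is a pronoun, so Principle B applies: it must be free in its binding domain.
Binding domain of *him₆*: the embedded TP, whose subject is Felix₄.
*Stefan₁* c-commands the pronoun but from outside its binding domain, and is not c-commanded by it → coindexation permitted.
*Daniel₂* c-commands the pronoun but from outside its binding domain, and is not c-commanded by it → coindexation permitted.
*Diego₃* c-commands the pronoun but from outside its binding domain, and is not c-commanded by it → coindexation permitted.
*Felix₄* c-commands the pronoun within its binding domain → coindexation would violate Principle B.
*Hamid₅*: the pronoun c-commands this R-expression → coindexation would violate Principle C on *Hamid₅*.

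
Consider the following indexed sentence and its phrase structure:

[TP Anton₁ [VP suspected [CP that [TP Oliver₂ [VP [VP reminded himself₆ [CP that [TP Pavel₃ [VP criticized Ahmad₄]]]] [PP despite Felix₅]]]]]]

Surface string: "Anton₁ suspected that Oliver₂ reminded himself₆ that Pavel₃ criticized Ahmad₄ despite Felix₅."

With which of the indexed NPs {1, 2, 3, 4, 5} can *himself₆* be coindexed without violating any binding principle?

{2}

*himself* is an anaphor, so Principle A applies: it must be bound in its binding domain.
Binding domain of *himself₆*: the embedded TP, whose subject is Oliver₂.
*Anton₁* c-commands the anaphor but is outside its binding domain → cannot satisfy Principle A.
*Oliver₂* c-commands the anaphor within its binding domain → licit binder.
*Pavel₃* does not c-command the anaphor → cannot bind it.
*Ahmad₄* does not c-command the anaphor → cannot bind it.
*Felix₅* does not c-command the anaphor → cannot bind it.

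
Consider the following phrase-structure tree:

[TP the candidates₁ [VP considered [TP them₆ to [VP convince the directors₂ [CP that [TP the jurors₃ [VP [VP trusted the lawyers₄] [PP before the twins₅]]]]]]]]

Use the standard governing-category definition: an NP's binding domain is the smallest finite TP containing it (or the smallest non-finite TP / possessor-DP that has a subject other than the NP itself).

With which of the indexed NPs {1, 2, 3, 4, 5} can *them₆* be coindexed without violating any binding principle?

none

*them* is a pronoun, so Principle B applies: it must be free in its binding domain.
Binding domain of *them₆*: the matrix TP, whose subject is the candidates₁.
*the candidates₁* c-commands the pronoun within its binding domain → coindexation would violate Principle B.
*the directors₂*: the pronoun c-commands this R-expression → coindexation would violate Principle C on *the directors₂*.
*the jurors₃*: the pronoun c-commands this R-expression → coindexation would violate Principle C on *the jurors₃*.
*the lawyers₄*: the pronoun c-commands this R-expression → coindexation would violate Principle C on *the lawyers₄*.
*the twins₅*: the pronoun c-commands this R-expression → coindexation would violate Principle C on *the twins₅*.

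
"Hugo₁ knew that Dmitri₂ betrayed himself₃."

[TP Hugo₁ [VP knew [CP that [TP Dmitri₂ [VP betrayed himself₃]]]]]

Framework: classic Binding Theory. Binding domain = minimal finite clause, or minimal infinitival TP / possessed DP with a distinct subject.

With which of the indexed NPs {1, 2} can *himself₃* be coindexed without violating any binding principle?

*himself* is an anaphor, so Principle A applies: it must be bound in its binding domain.
Binding domain of *himself₃*: the embedded TP, whose subject is Dmitri₂.
*Hugo₁* c-commands the anaphor but is outside its binding domain → cannot satisfy Principle A.
*Dmitri₂* c-commands the anaphor within its binding domain → licit binder.

{2}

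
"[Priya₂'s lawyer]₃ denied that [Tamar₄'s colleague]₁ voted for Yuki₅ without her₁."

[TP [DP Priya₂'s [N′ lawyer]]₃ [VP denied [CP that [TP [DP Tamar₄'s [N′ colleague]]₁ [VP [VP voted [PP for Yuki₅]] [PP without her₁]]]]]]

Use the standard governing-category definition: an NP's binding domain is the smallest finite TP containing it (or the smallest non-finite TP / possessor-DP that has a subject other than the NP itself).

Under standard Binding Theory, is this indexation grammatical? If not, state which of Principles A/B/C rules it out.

The two coindexed NPs are *[Tamar₄'s colleague]₁* and *her₁*.
*her₁* is a pronoun. Its binding domain is the embedded TP, whose subject is [Tamar₄'s colleague]₁.
*[Tamar₄'s colleague]₁* c-commands it within that domain and carries the same index.
The pronoun is locally bound → Principle B violation.

Principle B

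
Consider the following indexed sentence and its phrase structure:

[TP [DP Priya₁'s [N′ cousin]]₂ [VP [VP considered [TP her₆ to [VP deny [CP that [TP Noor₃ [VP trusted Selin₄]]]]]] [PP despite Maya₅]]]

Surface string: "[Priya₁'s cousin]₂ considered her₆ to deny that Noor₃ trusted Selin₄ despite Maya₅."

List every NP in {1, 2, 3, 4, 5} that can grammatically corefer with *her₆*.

*her* is a pronoun, so Principle B applies: it must be free in its binding domain.
Binding domain of *her₆*: the matrix TP, whose subject is [Priya₁'s cousin]₂.
*Priya₁* and the pronoun do not c-command one another → neither Principle B nor Principle C is at stake; coindexation permitted.
*[Priya₁'s cousin]₂* c-commands the pronoun within its binding domain → coindexation would violate Principle B.
*Noor₃*: the pronoun c-commands this R-expression → coindexation would violate Principle C on *Noor₃*.
*Selin₄*: the pronoun c-commands this R-expression → coindexation would violate Principle C on *Selin₄*.
*Maya₅* and the pronoun do not c-command one another → neither Principle B nor Principle C is at stake; coindexation permitted.

{1, 5}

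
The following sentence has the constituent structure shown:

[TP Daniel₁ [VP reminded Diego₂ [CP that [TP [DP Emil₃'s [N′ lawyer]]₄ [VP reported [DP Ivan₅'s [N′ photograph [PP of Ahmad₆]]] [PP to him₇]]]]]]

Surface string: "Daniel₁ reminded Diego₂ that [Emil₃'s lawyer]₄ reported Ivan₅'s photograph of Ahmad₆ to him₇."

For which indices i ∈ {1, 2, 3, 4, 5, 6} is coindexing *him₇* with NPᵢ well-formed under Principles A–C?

*him* is a pronoun, so Principle B applies: it must be free in its binding domain.
Binding domain of *him₇*: the embedded TP, whose subject is [Emil₃'s lawyer]₄.
*Daniel₁* c-commands the pronoun but from outside its binding domain, and is not c-commanded by it → coindexation permitted.
*Diego₂* c-commands the pronoun but from outside its binding domain, and is not c-commanded by it → coindexation permitted.
*Emil₃* and the pronoun do not c-command one another → neither Principle B nor Principle C is at stake; coindexation permitted.
*[Emil₃'s lawyer]₄* c-commands the pronoun within its binding domain → coindexation would violate Principle B.
*Ivan₅* and the pronoun do not c-command one another → neither Principle B nor Principle C is at stake; coindexation permitted.
*Ahmad₆* and the pronoun do not c-command one another → neither Principle B nor Principle C is at stake; coindexation permitted.

{1, 2, 3, 5, 6}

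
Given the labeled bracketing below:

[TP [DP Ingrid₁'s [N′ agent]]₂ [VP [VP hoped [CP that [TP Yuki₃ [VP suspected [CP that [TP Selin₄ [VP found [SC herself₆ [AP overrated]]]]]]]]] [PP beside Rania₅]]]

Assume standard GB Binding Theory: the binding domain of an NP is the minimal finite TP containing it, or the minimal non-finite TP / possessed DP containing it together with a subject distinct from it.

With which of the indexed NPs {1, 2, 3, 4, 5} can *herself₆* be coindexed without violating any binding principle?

{4}

*herself* is an anaphor, so Principle A applies: it must be bound in its binding domain.
Binding domain of *herself₆*: the embedded TP, whose subject is Selin₄.
*Ingrid₁* does not c-command the anaphor → cannot bind it.
*[Ingrid₁'s agent]₂* c-commands the anaphor but is outside its binding domain → cannot satisfy Principle A.
*Yuki₃* c-commands the anaphor but is outside its binding domain → cannot satisfy Principle A.
*Selin₄* c-commands the anaphor within its binding domain → licit binder.
*Rania₅* does not c-command the anaphor → cannot bind it.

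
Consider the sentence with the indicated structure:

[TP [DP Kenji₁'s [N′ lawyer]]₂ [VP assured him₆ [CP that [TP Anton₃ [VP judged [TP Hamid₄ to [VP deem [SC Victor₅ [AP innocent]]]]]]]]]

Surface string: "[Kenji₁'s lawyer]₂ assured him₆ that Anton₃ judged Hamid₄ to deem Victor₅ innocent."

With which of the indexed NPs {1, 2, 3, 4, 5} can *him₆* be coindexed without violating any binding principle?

*him* is a pronoun, so Principle B applies: it must be free in its binding domain.
Binding domain of *him₆*: the matrix TP, whose subject is [Kenji₁'s lawyer]₂.
*Kenji₁* and the pronoun do not c-command one another → neither Principle B nor Principle C is at stake; coindexation permitted.
*[Kenji₁'s lawyer]₂* c-commands the pronoun within its binding domain → coindexation would violate Principle B.
*Anton₃*: the pronoun c-commands this R-expression → coindexation would violate Principle C on *Anton₃*.
*Hamid₄*: the pronoun c-commands this R-expression → coindexation would violate Principle C on *Hamid₄*.
*Victor₅*: the pronoun c-commands this R-expression → coindexation would violate Principle C on *Victor₅*.

{1}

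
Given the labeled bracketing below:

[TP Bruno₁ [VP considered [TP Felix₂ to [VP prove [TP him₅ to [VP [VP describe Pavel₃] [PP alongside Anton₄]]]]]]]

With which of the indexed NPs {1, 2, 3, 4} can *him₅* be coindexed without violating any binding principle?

*him* is a pronoun, so Principle B applies: it must be free in its binding domain.
Binding domain of *him₅*: the embedded TP, whose subject is Felix₂.
*Bruno₁* c-commands the pronoun but from outside its binding domain, and is not c-commanded by it → coindexation permitted.
*Felix₂* c-commands the pronoun within its binding domain → coindexation would violate Principle B.
*Pavel₃*: the pronoun c-commands this R-expression → coindexation would violate Principle C on *Pavel₃*.
*Anton₄*: the pronoun c-commands this R-expression → coindexation would violate Principle C on *Anton₄*.

{1}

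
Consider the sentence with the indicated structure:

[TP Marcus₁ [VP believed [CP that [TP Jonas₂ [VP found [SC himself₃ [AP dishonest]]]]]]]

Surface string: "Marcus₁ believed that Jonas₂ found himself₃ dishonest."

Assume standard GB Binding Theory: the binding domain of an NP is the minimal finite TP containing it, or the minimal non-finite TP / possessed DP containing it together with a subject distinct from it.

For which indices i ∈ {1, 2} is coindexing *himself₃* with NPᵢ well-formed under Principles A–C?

*himself* is an anaphor, so Principle A applies: it must be bound in its binding domain.
Binding domain of *himself₃*: the embedded TP, whose subject is Jonas₂.
*Marcus₁* c-commands the anaphor but is outside its binding domain → cannot satisfy Principle A.
*Jonas₂* c-commands the anaphor within its binding domain → licit binder.

{2}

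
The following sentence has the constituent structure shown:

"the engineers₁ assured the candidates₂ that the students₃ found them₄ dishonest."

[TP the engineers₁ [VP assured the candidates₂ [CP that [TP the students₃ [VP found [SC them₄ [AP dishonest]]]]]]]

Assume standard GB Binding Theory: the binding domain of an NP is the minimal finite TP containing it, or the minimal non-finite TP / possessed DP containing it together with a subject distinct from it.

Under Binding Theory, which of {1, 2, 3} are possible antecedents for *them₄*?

*them* is a pronoun, so Principle B applies: it must be free in its binding domain.
Binding domain of *them₄*: the embedded TP, whose subject is the students₃.
*the engineers₁* c-commands the pronoun but from outside its binding domain, and is not c-commanded by it → coindexation permitted.
*the candidates₂* c-commands the pronoun but from outside its binding domain, and is not c-commanded by it → coindexation permitted.
*the students₃* c-commands the pronoun within its binding domain → coindexation would violate Principle B.

{1, 2}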